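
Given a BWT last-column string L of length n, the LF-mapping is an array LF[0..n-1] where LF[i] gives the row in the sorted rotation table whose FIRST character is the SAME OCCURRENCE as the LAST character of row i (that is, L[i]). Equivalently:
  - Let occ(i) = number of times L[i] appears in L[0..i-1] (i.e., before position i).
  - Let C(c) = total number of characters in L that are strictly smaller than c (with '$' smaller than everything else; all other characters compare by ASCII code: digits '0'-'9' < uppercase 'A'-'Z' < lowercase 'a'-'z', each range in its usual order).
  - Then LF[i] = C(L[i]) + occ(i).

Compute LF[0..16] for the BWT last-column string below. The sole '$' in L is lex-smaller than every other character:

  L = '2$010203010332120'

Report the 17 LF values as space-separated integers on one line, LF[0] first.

Answer: 10 0 1 7 2 11 3 14 4 8 5 15 16 12 9 13 6

Derivation:
Char counts: '$':1, '0':6, '1':3, '2':4, '3':3
C (first-col start): C('$')=0, C('0')=1, C('1')=7, C('2')=10, C('3')=14
L[0]='2': occ=0, LF[0]=C('2')+0=10+0=10
L[1]='$': occ=0, LF[1]=C('$')+0=0+0=0
L[2]='0': occ=0, LF[2]=C('0')+0=1+0=1
L[3]='1': occ=0, LF[3]=C('1')+0=7+0=7
L[4]='0': occ=1, LF[4]=C('0')+1=1+1=2
L[5]='2': occ=1, LF[5]=C('2')+1=10+1=11
L[6]='0': occ=2, LF[6]=C('0')+2=1+2=3
L[7]='3': occ=0, LF[7]=C('3')+0=14+0=14
L[8]='0': occ=3, LF[8]=C('0')+3=1+3=4
L[9]='1': occ=1, LF[9]=C('1')+1=7+1=8
L[10]='0': occ=4, LF[10]=C('0')+4=1+4=5
L[11]='3': occ=1, LF[11]=C('3')+1=14+1=15
L[12]='3': occ=2, LF[12]=C('3')+2=14+2=16
L[13]='2': occ=2, LF[13]=C('2')+2=10+2=12
L[14]='1': occ=2, LF[14]=C('1')+2=7+2=9
L[15]='2': occ=3, LF[15]=C('2')+3=10+3=13
L[16]='0': occ=5, LF[16]=C('0')+5=1+5=6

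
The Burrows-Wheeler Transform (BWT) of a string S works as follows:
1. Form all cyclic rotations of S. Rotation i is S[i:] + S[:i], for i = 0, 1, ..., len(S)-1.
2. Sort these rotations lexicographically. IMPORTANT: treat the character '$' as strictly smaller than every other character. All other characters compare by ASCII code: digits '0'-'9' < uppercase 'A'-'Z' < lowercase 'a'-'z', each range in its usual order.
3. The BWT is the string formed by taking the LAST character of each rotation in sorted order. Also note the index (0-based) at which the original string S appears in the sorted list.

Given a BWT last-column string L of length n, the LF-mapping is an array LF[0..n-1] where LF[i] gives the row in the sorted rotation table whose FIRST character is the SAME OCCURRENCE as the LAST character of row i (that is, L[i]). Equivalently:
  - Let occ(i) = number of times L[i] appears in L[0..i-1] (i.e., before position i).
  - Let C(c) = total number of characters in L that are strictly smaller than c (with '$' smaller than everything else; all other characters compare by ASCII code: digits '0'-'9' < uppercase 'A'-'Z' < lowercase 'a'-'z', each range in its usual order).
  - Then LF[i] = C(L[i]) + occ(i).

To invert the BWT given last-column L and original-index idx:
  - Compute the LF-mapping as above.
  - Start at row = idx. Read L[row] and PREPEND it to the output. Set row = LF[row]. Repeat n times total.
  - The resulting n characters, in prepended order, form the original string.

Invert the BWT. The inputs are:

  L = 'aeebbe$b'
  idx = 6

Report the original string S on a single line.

Answer: ebbbeea$

Derivation:
LF mapping: 1 5 6 2 3 7 0 4
Walk LF starting at row 6, prepending L[row]:
  step 1: row=6, L[6]='$', prepend. Next row=LF[6]=0
  step 2: row=0, L[0]='a', prepend. Next row=LF[0]=1
  step 3: row=1, L[1]='e', prepend. Next row=LF[1]=5
  step 4: row=5, L[5]='e', prepend. Next row=LF[5]=7
  step 5: row=7, L[7]='b', prepend. Next row=LF[7]=4
  step 6: row=4, L[4]='b', prepend. Next row=LF[4]=3
  step 7: row=3, L[3]='b', prepend. Next row=LF[3]=2
  step 8: row=2, L[2]='e', prepend. Next row=LF[2]=6
Reversed output: ebbbeea$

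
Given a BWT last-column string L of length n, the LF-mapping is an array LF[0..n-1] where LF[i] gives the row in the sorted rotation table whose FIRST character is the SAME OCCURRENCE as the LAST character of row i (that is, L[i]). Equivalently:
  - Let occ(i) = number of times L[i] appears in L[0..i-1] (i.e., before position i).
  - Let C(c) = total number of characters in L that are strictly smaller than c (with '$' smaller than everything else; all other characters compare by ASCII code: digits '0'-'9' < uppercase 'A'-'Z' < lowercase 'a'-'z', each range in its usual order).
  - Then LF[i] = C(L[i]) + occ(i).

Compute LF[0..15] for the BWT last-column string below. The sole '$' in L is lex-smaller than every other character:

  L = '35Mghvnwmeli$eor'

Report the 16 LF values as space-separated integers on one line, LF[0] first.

Char counts: '$':1, '3':1, '5':1, 'M':1, 'e':2, 'g':1, 'h':1, 'i':1, 'l':1, 'm':1, 'n':1, 'o':1, 'r':1, 'v':1, 'w':1
C (first-col start): C('$')=0, C('3')=1, C('5')=2, C('M')=3, C('e')=4, C('g')=6, C('h')=7, C('i')=8, C('l')=9, C('m')=10, C('n')=11, C('o')=12, C('r')=13, C('v')=14, C('w')=15
L[0]='3': occ=0, LF[0]=C('3')+0=1+0=1
L[1]='5': occ=0, LF[1]=C('5')+0=2+0=2
L[2]='M': occ=0, LF[2]=C('M')+0=3+0=3
L[3]='g': occ=0, LF[3]=C('g')+0=6+0=6
L[4]='h': occ=0, LF[4]=C('h')+0=7+0=7
L[5]='v': occ=0, LF[5]=C('v')+0=14+0=14
L[6]='n': occ=0, LF[6]=C('n')+0=11+0=11
L[7]='w': occ=0, LF[7]=C('w')+0=15+0=15
L[8]='m': occ=0, LF[8]=C('m')+0=10+0=10
L[9]='e': occ=0, LF[9]=C('e')+0=4+0=4
L[10]='l': occ=0, LF[10]=C('l')+0=9+0=9
L[11]='i': occ=0, LF[11]=C('i')+0=8+0=8
L[12]='$': occ=0, LF[12]=C('$')+0=0+0=0
L[13]='e': occ=1, LF[13]=C('e')+1=4+1=5
L[14]='o': occ=0, LF[14]=C('o')+0=12+0=12
L[15]='r': occ=0, LF[15]=C('r')+0=13+0=13

Answer: 1 2 3 6 7 14 11 15 10 4 9 8 0 5 12 13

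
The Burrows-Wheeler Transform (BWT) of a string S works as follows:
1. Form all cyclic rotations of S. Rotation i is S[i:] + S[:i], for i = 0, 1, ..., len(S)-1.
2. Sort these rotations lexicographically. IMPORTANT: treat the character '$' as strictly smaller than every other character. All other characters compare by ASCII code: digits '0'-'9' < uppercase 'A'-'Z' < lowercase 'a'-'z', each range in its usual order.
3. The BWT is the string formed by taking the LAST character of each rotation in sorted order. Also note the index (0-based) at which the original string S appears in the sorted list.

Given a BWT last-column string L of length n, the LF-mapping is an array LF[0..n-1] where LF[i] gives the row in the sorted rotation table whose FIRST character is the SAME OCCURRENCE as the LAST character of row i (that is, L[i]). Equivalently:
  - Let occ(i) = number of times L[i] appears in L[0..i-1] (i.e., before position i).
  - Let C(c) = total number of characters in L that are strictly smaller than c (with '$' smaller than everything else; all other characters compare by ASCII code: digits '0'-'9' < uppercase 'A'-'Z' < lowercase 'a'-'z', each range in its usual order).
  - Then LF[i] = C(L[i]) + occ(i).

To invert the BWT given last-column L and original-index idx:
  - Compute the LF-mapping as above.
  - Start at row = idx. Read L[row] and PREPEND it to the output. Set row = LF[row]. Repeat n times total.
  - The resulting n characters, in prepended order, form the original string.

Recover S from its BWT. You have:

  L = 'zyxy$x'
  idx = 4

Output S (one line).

Answer: yyxxz$

Derivation:
LF mapping: 5 3 1 4 0 2
Walk LF starting at row 4, prepending L[row]:
  step 1: row=4, L[4]='$', prepend. Next row=LF[4]=0
  step 2: row=0, L[0]='z', prepend. Next row=LF[0]=5
  step 3: row=5, L[5]='x', prepend. Next row=LF[5]=2
  step 4: row=2, L[2]='x', prepend. Next row=LF[2]=1
  step 5: row=1, L[1]='y', prepend. Next row=LF[1]=3
  step 6: row=3, L[3]='y', prepend. Next row=LF[3]=4
Reversed output: yyxxz$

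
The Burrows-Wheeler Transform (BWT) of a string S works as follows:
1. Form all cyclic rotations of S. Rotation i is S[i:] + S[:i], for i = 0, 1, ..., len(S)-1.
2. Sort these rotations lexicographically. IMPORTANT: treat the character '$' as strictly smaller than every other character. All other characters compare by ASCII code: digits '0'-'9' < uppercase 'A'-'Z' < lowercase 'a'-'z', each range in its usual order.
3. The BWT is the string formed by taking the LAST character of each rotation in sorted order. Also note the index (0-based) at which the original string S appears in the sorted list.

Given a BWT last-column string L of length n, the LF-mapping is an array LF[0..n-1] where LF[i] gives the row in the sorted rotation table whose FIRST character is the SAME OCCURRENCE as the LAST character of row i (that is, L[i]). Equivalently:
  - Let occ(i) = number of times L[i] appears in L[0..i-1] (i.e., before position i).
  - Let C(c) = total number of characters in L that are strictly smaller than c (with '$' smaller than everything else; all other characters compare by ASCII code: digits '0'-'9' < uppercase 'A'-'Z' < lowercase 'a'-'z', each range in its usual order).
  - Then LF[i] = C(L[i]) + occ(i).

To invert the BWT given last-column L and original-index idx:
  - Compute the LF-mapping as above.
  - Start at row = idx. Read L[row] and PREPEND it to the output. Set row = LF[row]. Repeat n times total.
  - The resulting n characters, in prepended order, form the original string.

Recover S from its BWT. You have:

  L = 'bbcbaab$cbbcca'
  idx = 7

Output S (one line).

Answer: bbacccbbcabab$

Derivation:
LF mapping: 4 5 10 6 1 2 7 0 11 8 9 12 13 3
Walk LF starting at row 7, prepending L[row]:
  step 1: row=7, L[7]='$', prepend. Next row=LF[7]=0
  step 2: row=0, L[0]='b', prepend. Next row=LF[0]=4
  step 3: row=4, L[4]='a', prepend. Next row=LF[4]=1
  step 4: row=1, L[1]='b', prepend. Next row=LF[1]=5
  step 5: row=5, L[5]='a', prepend. Next row=LF[5]=2
  step 6: row=2, L[2]='c', prepend. Next row=LF[2]=10
  step 7: row=10, L[10]='b', prepend. Next row=LF[10]=9
  step 8: row=9, L[9]='b', prepend. Next row=LF[9]=8
  step 9: row=8, L[8]='c', prepend. Next row=LF[8]=11
  step 10: row=11, L[11]='c', prepend. Next row=LF[11]=12
  step 11: row=12, L[12]='c', prepend. Next row=LF[12]=13
  step 12: row=13, L[13]='a', prepend. Next row=LF[13]=3
  step 13: row=3, L[3]='b', prepend. Next row=LF[3]=6
  step 14: row=6, L[6]='b', prepend. Next row=LF[6]=7
Reversed output: bbacccbbcabab$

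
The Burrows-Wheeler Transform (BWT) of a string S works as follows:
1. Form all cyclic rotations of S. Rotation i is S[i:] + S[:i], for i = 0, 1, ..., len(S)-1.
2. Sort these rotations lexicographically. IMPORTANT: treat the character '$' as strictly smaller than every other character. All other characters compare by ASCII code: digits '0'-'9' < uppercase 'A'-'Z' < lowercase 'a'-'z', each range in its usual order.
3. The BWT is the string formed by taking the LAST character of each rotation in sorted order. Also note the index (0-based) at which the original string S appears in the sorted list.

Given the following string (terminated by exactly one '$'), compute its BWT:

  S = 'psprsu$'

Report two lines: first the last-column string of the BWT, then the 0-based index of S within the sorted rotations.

All 7 rotations (rotation i = S[i:]+S[:i]):
  rot[0] = psprsu$
  rot[1] = sprsu$p
  rot[2] = prsu$ps
  rot[3] = rsu$psp
  rot[4] = su$pspr
  rot[5] = u$psprs
  rot[6] = $psprsu
Sorted (with $ < everything):
  sorted[0] = $psprsu  (last char: 'u')
  sorted[1] = prsu$ps  (last char: 's')
  sorted[2] = psprsu$  (last char: '$')
  sorted[3] = rsu$psp  (last char: 'p')
  sorted[4] = sprsu$p  (last char: 'p')
  sorted[5] = su$pspr  (last char: 'r')
  sorted[6] = u$psprs  (last char: 's')
Last column: us$pprs
Original string S is at sorted index 2

Answer: us$pprs
2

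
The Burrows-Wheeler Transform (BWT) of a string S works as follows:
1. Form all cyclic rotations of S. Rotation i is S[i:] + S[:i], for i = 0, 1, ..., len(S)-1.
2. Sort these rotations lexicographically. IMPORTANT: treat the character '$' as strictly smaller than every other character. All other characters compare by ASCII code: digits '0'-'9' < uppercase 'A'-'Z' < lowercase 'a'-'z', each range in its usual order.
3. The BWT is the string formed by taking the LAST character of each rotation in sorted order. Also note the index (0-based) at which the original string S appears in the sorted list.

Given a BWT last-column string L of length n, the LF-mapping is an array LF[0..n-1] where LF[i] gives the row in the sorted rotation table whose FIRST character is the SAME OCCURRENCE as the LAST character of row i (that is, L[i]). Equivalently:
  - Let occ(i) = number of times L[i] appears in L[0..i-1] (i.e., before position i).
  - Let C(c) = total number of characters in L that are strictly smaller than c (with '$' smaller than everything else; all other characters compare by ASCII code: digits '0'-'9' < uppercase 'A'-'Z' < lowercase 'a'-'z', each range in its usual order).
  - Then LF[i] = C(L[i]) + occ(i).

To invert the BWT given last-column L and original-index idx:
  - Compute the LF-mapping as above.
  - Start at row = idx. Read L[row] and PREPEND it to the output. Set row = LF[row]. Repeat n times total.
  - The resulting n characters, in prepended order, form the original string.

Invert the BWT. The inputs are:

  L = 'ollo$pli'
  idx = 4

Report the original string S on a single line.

LF mapping: 5 2 3 6 0 7 4 1
Walk LF starting at row 4, prepending L[row]:
  step 1: row=4, L[4]='$', prepend. Next row=LF[4]=0
  step 2: row=0, L[0]='o', prepend. Next row=LF[0]=5
  step 3: row=5, L[5]='p', prepend. Next row=LF[5]=7
  step 4: row=7, L[7]='i', prepend. Next row=LF[7]=1
  step 5: row=1, L[1]='l', prepend. Next row=LF[1]=2
  step 6: row=2, L[2]='l', prepend. Next row=LF[2]=3
  step 7: row=3, L[3]='o', prepend. Next row=LF[3]=6
  step 8: row=6, L[6]='l', prepend. Next row=LF[6]=4
Reversed output: lollipo$

Answer: lollipo$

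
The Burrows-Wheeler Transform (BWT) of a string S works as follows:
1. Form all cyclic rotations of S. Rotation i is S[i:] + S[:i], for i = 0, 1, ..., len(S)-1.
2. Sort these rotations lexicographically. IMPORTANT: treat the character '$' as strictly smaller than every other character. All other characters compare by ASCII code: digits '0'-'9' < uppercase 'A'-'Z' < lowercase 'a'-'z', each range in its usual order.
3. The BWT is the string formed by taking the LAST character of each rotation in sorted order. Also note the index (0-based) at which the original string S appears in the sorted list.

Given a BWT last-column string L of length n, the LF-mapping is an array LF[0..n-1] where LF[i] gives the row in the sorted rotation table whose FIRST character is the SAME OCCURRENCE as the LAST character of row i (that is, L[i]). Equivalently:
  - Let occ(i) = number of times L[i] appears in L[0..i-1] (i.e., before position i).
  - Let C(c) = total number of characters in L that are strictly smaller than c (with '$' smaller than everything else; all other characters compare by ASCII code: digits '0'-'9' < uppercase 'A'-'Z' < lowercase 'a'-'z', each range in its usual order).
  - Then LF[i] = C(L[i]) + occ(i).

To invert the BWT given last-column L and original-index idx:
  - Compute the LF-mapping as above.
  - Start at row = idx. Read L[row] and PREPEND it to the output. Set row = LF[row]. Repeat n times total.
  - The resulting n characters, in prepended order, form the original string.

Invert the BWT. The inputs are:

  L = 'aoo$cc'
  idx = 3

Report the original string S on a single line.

LF mapping: 1 4 5 0 2 3
Walk LF starting at row 3, prepending L[row]:
  step 1: row=3, L[3]='$', prepend. Next row=LF[3]=0
  step 2: row=0, L[0]='a', prepend. Next row=LF[0]=1
  step 3: row=1, L[1]='o', prepend. Next row=LF[1]=4
  step 4: row=4, L[4]='c', prepend. Next row=LF[4]=2
  step 5: row=2, L[2]='o', prepend. Next row=LF[2]=5
  step 6: row=5, L[5]='c', prepend. Next row=LF[5]=3
Reversed output: cocoa$

Answer: cocoa$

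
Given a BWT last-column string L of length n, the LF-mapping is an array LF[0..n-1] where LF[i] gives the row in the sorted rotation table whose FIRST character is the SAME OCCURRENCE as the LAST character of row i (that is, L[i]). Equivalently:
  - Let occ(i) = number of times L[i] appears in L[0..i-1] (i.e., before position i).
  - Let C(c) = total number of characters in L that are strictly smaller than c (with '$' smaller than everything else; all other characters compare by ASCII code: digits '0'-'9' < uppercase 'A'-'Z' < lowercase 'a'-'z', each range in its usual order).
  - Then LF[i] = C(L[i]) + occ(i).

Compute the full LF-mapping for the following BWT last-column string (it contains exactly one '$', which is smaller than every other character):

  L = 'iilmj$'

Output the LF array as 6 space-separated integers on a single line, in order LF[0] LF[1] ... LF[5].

Char counts: '$':1, 'i':2, 'j':1, 'l':1, 'm':1
C (first-col start): C('$')=0, C('i')=1, C('j')=3, C('l')=4, C('m')=5
L[0]='i': occ=0, LF[0]=C('i')+0=1+0=1
L[1]='i': occ=1, LF[1]=C('i')+1=1+1=2
L[2]='l': occ=0, LF[2]=C('l')+0=4+0=4
L[3]='m': occ=0, LF[3]=C('m')+0=5+0=5
L[4]='j': occ=0, LF[4]=C('j')+0=3+0=3
L[5]='$': occ=0, LF[5]=C('$')+0=0+0=0

Answer: 1 2 4 5 3 0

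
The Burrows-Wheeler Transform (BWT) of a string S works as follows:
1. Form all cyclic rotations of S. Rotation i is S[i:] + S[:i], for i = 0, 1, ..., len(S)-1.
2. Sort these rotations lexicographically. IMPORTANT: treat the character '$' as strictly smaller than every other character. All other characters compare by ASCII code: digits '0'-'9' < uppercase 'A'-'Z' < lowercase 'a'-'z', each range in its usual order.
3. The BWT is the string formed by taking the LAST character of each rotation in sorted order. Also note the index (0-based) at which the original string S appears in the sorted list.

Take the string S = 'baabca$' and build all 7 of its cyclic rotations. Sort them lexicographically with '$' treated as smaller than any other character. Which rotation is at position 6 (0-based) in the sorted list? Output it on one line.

All 7 rotations (rotation i = S[i:]+S[:i]):
  rot[0] = baabca$
  rot[1] = aabca$b
  rot[2] = abca$ba
  rot[3] = bca$baa
  rot[4] = ca$baab
  rot[5] = a$baabc
  rot[6] = $baabca
Sorted (with $ < everything):
  sorted[0] = $baabca
  sorted[1] = a$baabc
  sorted[2] = aabca$b
  sorted[3] = abca$ba
  sorted[4] = baabca$
  sorted[5] = bca$baa
  sorted[6] = ca$baab
sorted[6] = ca$baab

Answer: ca$baab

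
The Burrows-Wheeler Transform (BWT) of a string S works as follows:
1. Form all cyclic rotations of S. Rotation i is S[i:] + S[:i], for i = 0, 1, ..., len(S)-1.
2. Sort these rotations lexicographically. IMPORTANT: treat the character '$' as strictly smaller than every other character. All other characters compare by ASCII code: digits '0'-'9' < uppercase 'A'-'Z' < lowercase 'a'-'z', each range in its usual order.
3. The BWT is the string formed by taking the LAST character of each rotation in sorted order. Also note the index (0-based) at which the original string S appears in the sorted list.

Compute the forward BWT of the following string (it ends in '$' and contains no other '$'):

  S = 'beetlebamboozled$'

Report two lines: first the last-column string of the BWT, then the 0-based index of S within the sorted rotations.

Answer: dbe$mellbetzaboeo
3

Derivation:
All 17 rotations (rotation i = S[i:]+S[:i]):
  rot[0] = beetlebamboozled$
  rot[1] = eetlebamboozled$b
  rot[2] = etlebamboozled$be
  rot[3] = tlebamboozled$bee
  rot[4] = lebamboozled$beet
  rot[5] = ebamboozled$beetl
  rot[6] = bamboozled$beetle
  rot[7] = amboozled$beetleb
  rot[8] = mboozled$beetleba
  rot[9] = boozled$beetlebam
  rot[10] = oozled$beetlebamb
  rot[11] = ozled$beetlebambo
  rot[12] = zled$beetlebamboo
  rot[13] = led$beetlebambooz
  rot[14] = ed$beetlebamboozl
  rot[15] = d$beetlebamboozle
  rot[16] = $beetlebamboozled
Sorted (with $ < everything):
  sorted[0] = $beetlebamboozled  (last char: 'd')
  sorted[1] = amboozled$beetleb  (last char: 'b')
  sorted[2] = bamboozled$beetle  (last char: 'e')
  sorted[3] = beetlebamboozled$  (last char: '$')
  sorted[4] = boozled$beetlebam  (last char: 'm')
  sorted[5] = d$beetlebamboozle  (last char: 'e')
  sorted[6] = ebamboozled$beetl  (last char: 'l')
  sorted[7] = ed$beetlebamboozl  (last char: 'l')
  sorted[8] = eetlebamboozled$b  (last char: 'b')
  sorted[9] = etlebamboozled$be  (last char: 'e')
  sorted[10] = lebamboozled$beet  (last char: 't')
  sorted[11] = led$beetlebambooz  (last char: 'z')
  sorted[12] = mboozled$beetleba  (last char: 'a')
  sorted[13] = oozled$beetlebamb  (last char: 'b')
  sorted[14] = ozled$beetlebambo  (last char: 'o')
  sorted[15] = tlebamboozled$bee  (last char: 'e')
  sorted[16] = zled$beetlebamboo  (last char: 'o')
Last column: dbe$mellbetzaboeo
Original string S is at sorted index 3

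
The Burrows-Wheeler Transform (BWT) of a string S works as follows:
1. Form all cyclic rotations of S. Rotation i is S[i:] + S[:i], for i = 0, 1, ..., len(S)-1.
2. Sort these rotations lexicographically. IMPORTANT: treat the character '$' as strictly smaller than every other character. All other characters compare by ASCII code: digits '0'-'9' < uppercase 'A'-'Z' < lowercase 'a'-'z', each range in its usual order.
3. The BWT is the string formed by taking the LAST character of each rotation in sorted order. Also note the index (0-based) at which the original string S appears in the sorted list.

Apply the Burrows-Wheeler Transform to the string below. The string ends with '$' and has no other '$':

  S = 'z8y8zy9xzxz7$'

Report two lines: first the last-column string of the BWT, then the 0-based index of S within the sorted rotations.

Answer: 7zzyyz98zx$x8
10

Derivation:
All 13 rotations (rotation i = S[i:]+S[:i]):
  rot[0] = z8y8zy9xzxz7$
  rot[1] = 8y8zy9xzxz7$z
  rot[2] = y8zy9xzxz7$z8
  rot[3] = 8zy9xzxz7$z8y
  rot[4] = zy9xzxz7$z8y8
  rot[5] = y9xzxz7$z8y8z
  rot[6] = 9xzxz7$z8y8zy
  rot[7] = xzxz7$z8y8zy9
  rot[8] = zxz7$z8y8zy9x
  rot[9] = xz7$z8y8zy9xz
  rot[10] = z7$z8y8zy9xzx
  rot[11] = 7$z8y8zy9xzxz
  rot[12] = $z8y8zy9xzxz7
Sorted (with $ < everything):
  sorted[0] = $z8y8zy9xzxz7  (last char: '7')
  sorted[1] = 7$z8y8zy9xzxz  (last char: 'z')
  sorted[2] = 8y8zy9xzxz7$z  (last char: 'z')
  sorted[3] = 8zy9xzxz7$z8y  (last char: 'y')
  sorted[4] = 9xzxz7$z8y8zy  (last char: 'y')
  sorted[5] = xz7$z8y8zy9xz  (last char: 'z')
  sorted[6] = xzxz7$z8y8zy9  (last char: '9')
  sorted[7] = y8zy9xzxz7$z8  (last char: '8')
  sorted[8] = y9xzxz7$z8y8z  (last char: 'z')
  sorted[9] = z7$z8y8zy9xzx  (last char: 'x')
  sorted[10] = z8y8zy9xzxz7$  (last char: '$')
  sorted[11] = zxz7$z8y8zy9x  (last char: 'x')
  sorted[12] = zy9xzxz7$z8y8  (last char: '8')
Last column: 7zzyyz98zx$x8
Original string S is at sorted index 10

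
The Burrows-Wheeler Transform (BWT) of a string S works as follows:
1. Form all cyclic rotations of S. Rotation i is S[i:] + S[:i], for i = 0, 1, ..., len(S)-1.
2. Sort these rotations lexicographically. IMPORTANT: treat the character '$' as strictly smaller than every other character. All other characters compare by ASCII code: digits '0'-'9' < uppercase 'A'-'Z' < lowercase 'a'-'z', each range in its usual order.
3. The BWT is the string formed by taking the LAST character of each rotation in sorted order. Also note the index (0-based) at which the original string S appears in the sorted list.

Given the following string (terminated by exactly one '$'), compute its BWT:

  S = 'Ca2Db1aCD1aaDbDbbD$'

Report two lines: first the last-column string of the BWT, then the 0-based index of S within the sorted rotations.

All 19 rotations (rotation i = S[i:]+S[:i]):
  rot[0] = Ca2Db1aCD1aaDbDbbD$
  rot[1] = a2Db1aCD1aaDbDbbD$C
  rot[2] = 2Db1aCD1aaDbDbbD$Ca
  rot[3] = Db1aCD1aaDbDbbD$Ca2
  rot[4] = b1aCD1aaDbDbbD$Ca2D
  rot[5] = 1aCD1aaDbDbbD$Ca2Db
  rot[6] = aCD1aaDbDbbD$Ca2Db1
  rot[7] = CD1aaDbDbbD$Ca2Db1a
  rot[8] = D1aaDbDbbD$Ca2Db1aC
  rot[9] = 1aaDbDbbD$Ca2Db1aCD
  rot[10] = aaDbDbbD$Ca2Db1aCD1
  rot[11] = aDbDbbD$Ca2Db1aCD1a
  rot[12] = DbDbbD$Ca2Db1aCD1aa
  rot[13] = bDbbD$Ca2Db1aCD1aaD
  rot[14] = DbbD$Ca2Db1aCD1aaDb
  rot[15] = bbD$Ca2Db1aCD1aaDbD
  rot[16] = bD$Ca2Db1aCD1aaDbDb
  rot[17] = D$Ca2Db1aCD1aaDbDbb
  rot[18] = $Ca2Db1aCD1aaDbDbbD
Sorted (with $ < everything):
  sorted[0] = $Ca2Db1aCD1aaDbDbbD  (last char: 'D')
  sorted[1] = 1aCD1aaDbDbbD$Ca2Db  (last char: 'b')
  sorted[2] = 1aaDbDbbD$Ca2Db1aCD  (last char: 'D')
  sorted[3] = 2Db1aCD1aaDbDbbD$Ca  (last char: 'a')
  sorted[4] = CD1aaDbDbbD$Ca2Db1a  (last char: 'a')
  sorted[5] = Ca2Db1aCD1aaDbDbbD$  (last char: '$')
  sorted[6] = D$Ca2Db1aCD1aaDbDbb  (last char: 'b')
  sorted[7] = D1aaDbDbbD$Ca2Db1aC  (last char: 'C')
  sorted[8] = Db1aCD1aaDbDbbD$Ca2  (last char: '2')
  sorted[9] = DbDbbD$Ca2Db1aCD1aa  (last char: 'a')
  sorted[10] = DbbD$Ca2Db1aCD1aaDb  (last char: 'b')
  sorted[11] = a2Db1aCD1aaDbDbbD$C  (last char: 'C')
  sorted[12] = aCD1aaDbDbbD$Ca2Db1  (last char: '1')
  sorted[13] = aDbDbbD$Ca2Db1aCD1a  (last char: 'a')
  sorted[14] = aaDbDbbD$Ca2Db1aCD1  (last char: '1')
  sorted[15] = b1aCD1aaDbDbbD$Ca2D  (last char: 'D')
  sorted[16] = bD$Ca2Db1aCD1aaDbDb  (last char: 'b')
  sorted[17] = bDbbD$Ca2Db1aCD1aaD  (last char: 'D')
  sorted[18] = bbD$Ca2Db1aCD1aaDbD  (last char: 'D')
Last column: DbDaa$bC2abC1a1DbDD
Original string S is at sorted index 5

Answer: DbDaa$bC2abC1a1DbDD
5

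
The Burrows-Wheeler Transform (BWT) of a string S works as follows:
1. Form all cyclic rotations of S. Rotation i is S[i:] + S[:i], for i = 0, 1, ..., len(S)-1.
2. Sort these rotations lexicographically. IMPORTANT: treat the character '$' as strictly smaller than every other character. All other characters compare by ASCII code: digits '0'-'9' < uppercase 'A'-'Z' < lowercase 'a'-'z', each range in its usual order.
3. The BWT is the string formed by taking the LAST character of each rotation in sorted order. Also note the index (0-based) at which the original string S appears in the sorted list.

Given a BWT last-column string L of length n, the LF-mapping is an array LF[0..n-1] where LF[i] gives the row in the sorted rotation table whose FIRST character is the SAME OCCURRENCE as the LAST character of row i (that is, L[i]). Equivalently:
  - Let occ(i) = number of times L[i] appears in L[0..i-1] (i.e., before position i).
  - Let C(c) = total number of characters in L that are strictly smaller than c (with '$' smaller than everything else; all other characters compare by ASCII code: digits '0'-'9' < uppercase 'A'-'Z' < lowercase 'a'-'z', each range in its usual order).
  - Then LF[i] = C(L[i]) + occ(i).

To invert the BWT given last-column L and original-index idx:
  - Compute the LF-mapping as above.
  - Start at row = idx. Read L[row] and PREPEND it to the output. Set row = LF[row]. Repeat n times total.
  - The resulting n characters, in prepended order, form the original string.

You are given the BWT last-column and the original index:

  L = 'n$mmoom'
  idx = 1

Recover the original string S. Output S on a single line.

LF mapping: 4 0 1 2 5 6 3
Walk LF starting at row 1, prepending L[row]:
  step 1: row=1, L[1]='$', prepend. Next row=LF[1]=0
  step 2: row=0, L[0]='n', prepend. Next row=LF[0]=4
  step 3: row=4, L[4]='o', prepend. Next row=LF[4]=5
  step 4: row=5, L[5]='o', prepend. Next row=LF[5]=6
  step 5: row=6, L[6]='m', prepend. Next row=LF[6]=3
  step 6: row=3, L[3]='m', prepend. Next row=LF[3]=2
  step 7: row=2, L[2]='m', prepend. Next row=LF[2]=1
Reversed output: mmmoon$

Answer: mmmoon$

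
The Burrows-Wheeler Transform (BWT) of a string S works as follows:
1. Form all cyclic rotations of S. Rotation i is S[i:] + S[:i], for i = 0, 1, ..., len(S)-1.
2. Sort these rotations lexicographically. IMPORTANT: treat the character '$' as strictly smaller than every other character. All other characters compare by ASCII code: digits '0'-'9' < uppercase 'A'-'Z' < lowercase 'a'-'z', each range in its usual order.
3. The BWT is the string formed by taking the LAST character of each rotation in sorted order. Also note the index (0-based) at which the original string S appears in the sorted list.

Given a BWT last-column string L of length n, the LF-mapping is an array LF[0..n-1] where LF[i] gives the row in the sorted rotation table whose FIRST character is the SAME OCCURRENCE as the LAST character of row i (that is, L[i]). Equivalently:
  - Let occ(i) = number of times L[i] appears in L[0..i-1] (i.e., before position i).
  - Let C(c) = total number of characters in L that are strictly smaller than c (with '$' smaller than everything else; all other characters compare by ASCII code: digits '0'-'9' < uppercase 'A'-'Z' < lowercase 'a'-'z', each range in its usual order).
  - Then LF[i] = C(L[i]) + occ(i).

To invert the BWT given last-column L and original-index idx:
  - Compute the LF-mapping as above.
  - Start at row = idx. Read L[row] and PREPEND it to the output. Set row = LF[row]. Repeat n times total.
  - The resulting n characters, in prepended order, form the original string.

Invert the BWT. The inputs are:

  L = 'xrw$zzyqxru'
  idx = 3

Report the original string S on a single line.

LF mapping: 6 2 5 0 9 10 8 1 7 3 4
Walk LF starting at row 3, prepending L[row]:
  step 1: row=3, L[3]='$', prepend. Next row=LF[3]=0
  step 2: row=0, L[0]='x', prepend. Next row=LF[0]=6
  step 3: row=6, L[6]='y', prepend. Next row=LF[6]=8
  step 4: row=8, L[8]='x', prepend. Next row=LF[8]=7
  step 5: row=7, L[7]='q', prepend. Next row=LF[7]=1
  step 6: row=1, L[1]='r', prepend. Next row=LF[1]=2
  step 7: row=2, L[2]='w', prepend. Next row=LF[2]=5
  step 8: row=5, L[5]='z', prepend. Next row=LF[5]=10
  step 9: row=10, L[10]='u', prepend. Next row=LF[10]=4
  step 10: row=4, L[4]='z', prepend. Next row=LF[4]=9
  step 11: row=9, L[9]='r', prepend. Next row=LF[9]=3
Reversed output: rzuzwrqxyx$

Answer: rzuzwrqxyx$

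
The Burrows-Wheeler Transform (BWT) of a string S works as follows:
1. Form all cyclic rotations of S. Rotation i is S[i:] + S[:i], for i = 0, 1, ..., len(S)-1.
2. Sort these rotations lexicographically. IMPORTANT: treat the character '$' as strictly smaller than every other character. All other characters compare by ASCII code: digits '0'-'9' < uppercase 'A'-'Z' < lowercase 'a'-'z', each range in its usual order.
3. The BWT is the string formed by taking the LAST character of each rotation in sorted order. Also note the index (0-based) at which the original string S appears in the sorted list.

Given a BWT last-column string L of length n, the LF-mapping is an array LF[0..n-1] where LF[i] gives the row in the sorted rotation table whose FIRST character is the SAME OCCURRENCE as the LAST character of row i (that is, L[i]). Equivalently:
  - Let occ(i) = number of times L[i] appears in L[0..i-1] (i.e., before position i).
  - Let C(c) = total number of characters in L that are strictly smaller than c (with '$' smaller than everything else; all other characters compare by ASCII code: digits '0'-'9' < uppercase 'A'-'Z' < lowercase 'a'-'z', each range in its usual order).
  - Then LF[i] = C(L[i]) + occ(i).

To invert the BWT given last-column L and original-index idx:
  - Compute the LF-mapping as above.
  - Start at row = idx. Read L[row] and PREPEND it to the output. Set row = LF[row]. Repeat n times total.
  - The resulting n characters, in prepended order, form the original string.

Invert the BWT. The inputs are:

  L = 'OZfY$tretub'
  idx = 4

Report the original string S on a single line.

Answer: butterfYZO$

Derivation:
LF mapping: 1 3 6 2 0 8 7 5 9 10 4
Walk LF starting at row 4, prepending L[row]:
  step 1: row=4, L[4]='$', prepend. Next row=LF[4]=0
  step 2: row=0, L[0]='O', prepend. Next row=LF[0]=1
  step 3: row=1, L[1]='Z', prepend. Next row=LF[1]=3
  step 4: row=3, L[3]='Y', prepend. Next row=LF[3]=2
  step 5: row=2, L[2]='f', prepend. Next row=LF[2]=6
  step 6: row=6, L[6]='r', prepend. Next row=LF[6]=7
  step 7: row=7, L[7]='e', prepend. Next row=LF[7]=5
  step 8: row=5, L[5]='t', prepend. Next row=LF[5]=8
  step 9: row=8, L[8]='t', prepend. Next row=LF[8]=9
  step 10: row=9, L[9]='u', prepend. Next row=LF[9]=10
  step 11: row=10, L[10]='b', prepend. Next row=LF[10]=4
Reversed output: butterfYZO$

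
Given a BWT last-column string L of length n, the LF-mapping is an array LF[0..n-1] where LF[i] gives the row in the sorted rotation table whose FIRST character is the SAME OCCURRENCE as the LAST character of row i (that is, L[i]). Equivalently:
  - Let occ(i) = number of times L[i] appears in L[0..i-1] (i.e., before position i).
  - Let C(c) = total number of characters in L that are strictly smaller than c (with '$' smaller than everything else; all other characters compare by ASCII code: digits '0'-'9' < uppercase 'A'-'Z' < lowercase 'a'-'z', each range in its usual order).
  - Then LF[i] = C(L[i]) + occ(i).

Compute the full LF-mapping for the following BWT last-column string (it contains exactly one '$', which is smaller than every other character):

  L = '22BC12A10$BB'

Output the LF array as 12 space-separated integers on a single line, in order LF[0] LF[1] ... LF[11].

Answer: 4 5 8 11 2 6 7 3 1 0 9 10

Derivation:
Char counts: '$':1, '0':1, '1':2, '2':3, 'A':1, 'B':3, 'C':1
C (first-col start): C('$')=0, C('0')=1, C('1')=2, C('2')=4, C('A')=7, C('B')=8, C('C')=11
L[0]='2': occ=0, LF[0]=C('2')+0=4+0=4
L[1]='2': occ=1, LF[1]=C('2')+1=4+1=5
L[2]='B': occ=0, LF[2]=C('B')+0=8+0=8
L[3]='C': occ=0, LF[3]=C('C')+0=11+0=11
L[4]='1': occ=0, LF[4]=C('1')+0=2+0=2
L[5]='2': occ=2, LF[5]=C('2')+2=4+2=6
L[6]='A': occ=0, LF[6]=C('A')+0=7+0=7
L[7]='1': occ=1, LF[7]=C('1')+1=2+1=3
L[8]='0': occ=0, LF[8]=C('0')+0=1+0=1
L[9]='$': occ=0, LF[9]=C('$')+0=0+0=0
L[10]='B': occ=1, LF[10]=C('B')+1=8+1=9
L[11]='B': occ=2, LF[11]=C('B')+2=8+2=10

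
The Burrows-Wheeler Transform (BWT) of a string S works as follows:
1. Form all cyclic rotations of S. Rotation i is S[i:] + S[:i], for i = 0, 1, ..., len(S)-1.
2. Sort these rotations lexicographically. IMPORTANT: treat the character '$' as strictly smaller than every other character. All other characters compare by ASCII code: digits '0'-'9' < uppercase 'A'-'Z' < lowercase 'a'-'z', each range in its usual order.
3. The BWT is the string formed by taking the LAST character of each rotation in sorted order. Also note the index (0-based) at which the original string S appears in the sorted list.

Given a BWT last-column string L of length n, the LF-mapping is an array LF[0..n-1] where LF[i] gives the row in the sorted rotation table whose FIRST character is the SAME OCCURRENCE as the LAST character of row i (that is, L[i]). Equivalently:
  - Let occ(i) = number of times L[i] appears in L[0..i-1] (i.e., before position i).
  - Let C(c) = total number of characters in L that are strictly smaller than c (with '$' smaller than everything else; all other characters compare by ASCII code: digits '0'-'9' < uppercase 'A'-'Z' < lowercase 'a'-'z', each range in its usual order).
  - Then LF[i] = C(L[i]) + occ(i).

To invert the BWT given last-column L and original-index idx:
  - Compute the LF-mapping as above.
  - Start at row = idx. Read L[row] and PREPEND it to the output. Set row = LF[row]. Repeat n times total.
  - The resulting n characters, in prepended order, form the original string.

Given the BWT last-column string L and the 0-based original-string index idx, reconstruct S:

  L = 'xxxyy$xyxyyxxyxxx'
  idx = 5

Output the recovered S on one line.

Answer: xxyxyxyyxyxxyxxx$

Derivation:
LF mapping: 1 2 3 11 12 0 4 13 5 14 15 6 7 16 8 9 10
Walk LF starting at row 5, prepending L[row]:
  step 1: row=5, L[5]='$', prepend. Next row=LF[5]=0
  step 2: row=0, L[0]='x', prepend. Next row=LF[0]=1
  step 3: row=1, L[1]='x', prepend. Next row=LF[1]=2
  step 4: row=2, L[2]='x', prepend. Next row=LF[2]=3
  step 5: row=3, L[3]='y', prepend. Next row=LF[3]=11
  step 6: row=11, L[11]='x', prepend. Next row=LF[11]=6
  step 7: row=6, L[6]='x', prepend. Next row=LF[6]=4
  step 8: row=4, L[4]='y', prepend. Next row=LF[4]=12
  step 9: row=12, L[12]='x', prepend. Next row=LF[12]=7
  step 10: row=7, L[7]='y', prepend. Next row=LF[7]=13
  step 11: row=13, L[13]='y', prepend. Next row=LF[13]=16
  step 12: row=16, L[16]='x', prepend. Next row=LF[16]=10
  step 13: row=10, L[10]='y', prepend. Next row=LF[10]=15
  step 14: row=15, L[15]='x', prepend. Next row=LF[15]=9
  step 15: row=9, L[9]='y', prepend. Next row=LF[9]=14
  step 16: row=14, L[14]='x', prepend. Next row=LF[14]=8
  step 17: row=8, L[8]='x', prepend. Next row=LF[8]=5
Reversed output: xxyxyxyyxyxxyxxx$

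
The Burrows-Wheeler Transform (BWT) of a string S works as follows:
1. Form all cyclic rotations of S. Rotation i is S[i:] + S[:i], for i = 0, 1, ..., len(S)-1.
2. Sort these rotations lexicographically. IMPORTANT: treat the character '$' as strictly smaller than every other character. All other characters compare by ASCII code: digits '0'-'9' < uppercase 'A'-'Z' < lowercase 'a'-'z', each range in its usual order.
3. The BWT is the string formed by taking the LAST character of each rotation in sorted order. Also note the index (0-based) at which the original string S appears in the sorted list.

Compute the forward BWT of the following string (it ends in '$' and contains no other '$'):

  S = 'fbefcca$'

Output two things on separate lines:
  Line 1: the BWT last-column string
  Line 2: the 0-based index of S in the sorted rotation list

All 8 rotations (rotation i = S[i:]+S[:i]):
  rot[0] = fbefcca$
  rot[1] = befcca$f
  rot[2] = efcca$fb
  rot[3] = fcca$fbe
  rot[4] = cca$fbef
  rot[5] = ca$fbefc
  rot[6] = a$fbefcc
  rot[7] = $fbefcca
Sorted (with $ < everything):
  sorted[0] = $fbefcca  (last char: 'a')
  sorted[1] = a$fbefcc  (last char: 'c')
  sorted[2] = befcca$f  (last char: 'f')
  sorted[3] = ca$fbefc  (last char: 'c')
  sorted[4] = cca$fbef  (last char: 'f')
  sorted[5] = efcca$fb  (last char: 'b')
  sorted[6] = fbefcca$  (last char: '$')
  sorted[7] = fcca$fbe  (last char: 'e')
Last column: acfcfb$e
Original string S is at sorted index 6

Answer: acfcfb$e
6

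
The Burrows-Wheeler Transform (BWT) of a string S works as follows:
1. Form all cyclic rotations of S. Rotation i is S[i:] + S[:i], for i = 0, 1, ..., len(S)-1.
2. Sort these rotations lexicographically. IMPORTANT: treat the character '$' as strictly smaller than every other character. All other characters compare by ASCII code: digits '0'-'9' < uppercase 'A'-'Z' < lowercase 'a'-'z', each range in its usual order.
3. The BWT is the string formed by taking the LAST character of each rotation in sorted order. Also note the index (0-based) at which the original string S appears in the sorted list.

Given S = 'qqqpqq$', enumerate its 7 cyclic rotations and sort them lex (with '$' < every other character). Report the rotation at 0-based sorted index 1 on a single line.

All 7 rotations (rotation i = S[i:]+S[:i]):
  rot[0] = qqqpqq$
  rot[1] = qqpqq$q
  rot[2] = qpqq$qq
  rot[3] = pqq$qqq
  rot[4] = qq$qqqp
  rot[5] = q$qqqpq
  rot[6] = $qqqpqq
Sorted (with $ < everything):
  sorted[0] = $qqqpqq
  sorted[1] = pqq$qqq
  sorted[2] = q$qqqpq
  sorted[3] = qpqq$qq
  sorted[4] = qq$qqqp
  sorted[5] = qqpqq$q
  sorted[6] = qqqpqq$
sorted[1] = pqq$qqq

Answer: pqq$qqq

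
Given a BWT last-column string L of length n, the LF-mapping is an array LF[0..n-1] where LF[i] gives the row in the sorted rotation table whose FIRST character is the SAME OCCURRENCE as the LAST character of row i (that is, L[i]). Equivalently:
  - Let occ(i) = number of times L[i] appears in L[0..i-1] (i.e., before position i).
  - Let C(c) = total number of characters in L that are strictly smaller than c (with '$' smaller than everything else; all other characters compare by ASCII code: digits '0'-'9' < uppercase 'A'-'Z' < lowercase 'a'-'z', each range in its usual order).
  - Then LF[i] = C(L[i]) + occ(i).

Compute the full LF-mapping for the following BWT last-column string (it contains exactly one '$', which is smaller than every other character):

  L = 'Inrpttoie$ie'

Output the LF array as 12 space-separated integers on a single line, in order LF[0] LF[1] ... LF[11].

Answer: 1 6 9 8 10 11 7 4 2 0 5 3

Derivation:
Char counts: '$':1, 'I':1, 'e':2, 'i':2, 'n':1, 'o':1, 'p':1, 'r':1, 't':2
C (first-col start): C('$')=0, C('I')=1, C('e')=2, C('i')=4, C('n')=6, C('o')=7, C('p')=8, C('r')=9, C('t')=10
L[0]='I': occ=0, LF[0]=C('I')+0=1+0=1
L[1]='n': occ=0, LF[1]=C('n')+0=6+0=6
L[2]='r': occ=0, LF[2]=C('r')+0=9+0=9
L[3]='p': occ=0, LF[3]=C('p')+0=8+0=8
L[4]='t': occ=0, LF[4]=C('t')+0=10+0=10
L[5]='t': occ=1, LF[5]=C('t')+1=10+1=11
L[6]='o': occ=0, LF[6]=C('o')+0=7+0=7
L[7]='i': occ=0, LF[7]=C('i')+0=4+0=4
L[8]='e': occ=0, LF[8]=C('e')+0=2+0=2
L[9]='$': occ=0, LF[9]=C('$')+0=0+0=0
L[10]='i': occ=1, LF[10]=C('i')+1=4+1=5
L[11]='e': occ=1, LF[11]=C('e')+1=2+1=3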